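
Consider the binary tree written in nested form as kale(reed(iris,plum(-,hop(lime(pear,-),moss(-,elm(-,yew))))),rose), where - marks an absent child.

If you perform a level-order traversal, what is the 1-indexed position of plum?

Level-order visits nodes level by level from the root, left to right within each level.
Level 0: kale
Level 1: reed, rose
Level 2: iris, plum
Level 3: hop
Level 4: lime, moss
Level 5: pear, elm
Level 6: yew
Full level-order sequence: kale, reed, rose, iris, plum, hop, lime, moss, pear, elm, yew.

5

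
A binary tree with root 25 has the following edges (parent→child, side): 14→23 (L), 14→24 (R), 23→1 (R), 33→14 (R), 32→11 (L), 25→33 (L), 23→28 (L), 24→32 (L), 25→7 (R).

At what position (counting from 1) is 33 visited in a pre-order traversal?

Pre-order visits the node, then its left subtree, then its right subtree.
Visit 25.
At 25: go left to 33.
  Visit 33.
  At 33: no left child.
  At 33: go right to 14.
    Visit 14.
    At 14: go left to 23.
      Visit 23.
      At 23: go left to 28.
        28 is a leaf — visit 28.
      At 23: go right to 1.
        1 is a leaf — visit 1.
    At 14: go right to 24.
      Visit 24.
      At 24: go left to 32.
        Visit 32.
        At 32: go left to 11.
          11 is a leaf — visit 11.
        At 32: no right child.
      At 24: no right child.
At 25: go right to 7.
  7 is a leaf — visit 7.
Full pre-order sequence: 25, 33, 14, 23, 28, 1, 24, 32, 11, 7.

2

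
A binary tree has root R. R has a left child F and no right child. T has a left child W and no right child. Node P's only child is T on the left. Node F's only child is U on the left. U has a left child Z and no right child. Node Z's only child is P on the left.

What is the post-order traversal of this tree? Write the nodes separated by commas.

Post-order visits the left subtree, then the right subtree, then the node.
At R: go left to F.
  At F: go left to U.
    At U: go left to Z.
      At Z: go left to P.
        At P: go left to T.
          At T: go left to W.
            W is a leaf — visit W.
          At T: no right child.
          Visit T.
        At P: no right child.
        Visit P.
      At Z: no right child.
      Visit Z.
    At U: no right child.
    Visit U.
  At F: no right child.
  Visit F.
At R: no right child.
Visit R.

W, T, P, Z, U, F, R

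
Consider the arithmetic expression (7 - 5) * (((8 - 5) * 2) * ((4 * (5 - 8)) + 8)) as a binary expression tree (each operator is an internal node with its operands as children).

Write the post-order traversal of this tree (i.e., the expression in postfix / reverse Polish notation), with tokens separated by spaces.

Post-order on an expression tree gives postfix notation: for each operator, emit left operand, right operand, then the operator.

7 5 - 8 5 - 2 * 4 5 8 - * 8 + * *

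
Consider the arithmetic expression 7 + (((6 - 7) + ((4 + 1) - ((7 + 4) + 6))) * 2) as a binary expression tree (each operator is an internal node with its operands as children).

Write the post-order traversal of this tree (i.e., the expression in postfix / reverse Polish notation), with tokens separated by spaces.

Post-order on an expression tree gives postfix notation: for each operator, emit left operand, right operand, then the operator.

7 6 7 - 4 1 + 7 4 + 6 + - + 2 * +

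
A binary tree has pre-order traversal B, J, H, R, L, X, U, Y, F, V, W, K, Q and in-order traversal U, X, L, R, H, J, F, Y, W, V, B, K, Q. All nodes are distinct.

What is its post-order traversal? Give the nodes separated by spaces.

U X L R H F W V Y J Q K B

The first element of pre-order is the root; it splits in-order into left and right subtrees.
Root B: left subtree has 10 nodes {U, X, L, R, H, J, F, Y, W, V}, right has 2 {K, Q}.
  Root J: left subtree has 5 nodes {U, X, L, R, H}, right has 4 {F, Y, W, V}.
    Root H: left subtree has 4 nodes {U, X, L, R}, right has 0 { }.
      Root R: left subtree has 3 nodes {U, X, L}, right has 0 { }.
        Root L: left subtree has 2 nodes {U, X}, right has 0 { }.
          Root X: left subtree has 1 node {U}, right has 0 { }.
    Root Y: left subtree has 1 node {F}, right has 2 {W, V}.
      Root V: left subtree has 1 node {W}, right has 0 { }.
  Root K: left subtree has 0 nodes { }, right has 1 {Q}.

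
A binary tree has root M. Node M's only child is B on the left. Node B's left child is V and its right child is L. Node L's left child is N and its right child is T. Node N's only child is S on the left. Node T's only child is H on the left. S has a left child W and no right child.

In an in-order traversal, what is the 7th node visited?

In-order visits the left subtree, then the node, then the right subtree.
At M: go left to B.
  At B: go left to V.
    V is a leaf — visit V.
  Visit B.
  At B: go right to L.
    At L: go left to N.
      At N: go left to S.
        At S: go left to W.
          W is a leaf — visit W.
        Visit S.
        At S: no right child.
      Visit N.
      At N: no right child.
    Visit L.
    At L: go right to T.
      At T: go left to H.
        H is a leaf — visit H.
      Visit T.
      At T: no right child.
Visit M.
At M: no right child.
Full in-order sequence: V, B, W, S, N, L, H, T, M.

H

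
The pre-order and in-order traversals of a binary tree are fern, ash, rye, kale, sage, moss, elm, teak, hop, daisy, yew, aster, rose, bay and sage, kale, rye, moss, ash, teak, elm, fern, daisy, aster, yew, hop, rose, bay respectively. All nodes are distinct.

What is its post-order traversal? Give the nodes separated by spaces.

sage kale moss rye teak elm ash aster yew daisy bay rose hop fern

The first element of pre-order is the root; it splits in-order into left and right subtrees.
Root fern: left subtree has 7 nodes {sage, kale, rye, moss, ash, teak, elm}, right has 6 {daisy, aster, yew, hop, rose, bay}.
  Root ash: left subtree has 4 nodes {sage, kale, rye, moss}, right has 2 {teak, elm}.
    Root rye: left subtree has 2 nodes {sage, kale}, right has 1 {moss}.
      Root kale: left subtree has 1 node {sage}, right has 0 { }.
    Root elm: left subtree has 1 node {teak}, right has 0 { }.
  Root hop: left subtree has 3 nodes {daisy, aster, yew}, right has 2 {rose, bay}.
    Root daisy: left subtree has 0 nodes { }, right has 2 {aster, yew}.
      Root yew: left subtree has 1 node {aster}, right has 0 { }.
    Root rose: left subtree has 0 nodes { }, right has 1 {bay}.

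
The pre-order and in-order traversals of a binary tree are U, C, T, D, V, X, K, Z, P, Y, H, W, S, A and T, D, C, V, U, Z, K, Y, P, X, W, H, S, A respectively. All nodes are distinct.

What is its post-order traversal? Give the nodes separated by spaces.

The first element of pre-order is the root; it splits in-order into left and right subtrees.
Root U: left subtree has 4 nodes {T, D, C, V}, right has 9 {Z, K, Y, P, X, W, H, S, A}.
  Root C: left subtree has 2 nodes {T, D}, right has 1 {V}.
    Root T: left subtree has 0 nodes { }, right has 1 {D}.
  Root X: left subtree has 4 nodes {Z, K, Y, P}, right has 4 {W, H, S, A}.
    Root K: left subtree has 1 node {Z}, right has 2 {Y, P}.
      Root P: left subtree has 1 node {Y}, right has 0 { }.
    Root H: left subtree has 1 node {W}, right has 2 {S, A}.
      Root S: left subtree has 0 nodes { }, right has 1 {A}.

D T V C Z Y P K W A S H X U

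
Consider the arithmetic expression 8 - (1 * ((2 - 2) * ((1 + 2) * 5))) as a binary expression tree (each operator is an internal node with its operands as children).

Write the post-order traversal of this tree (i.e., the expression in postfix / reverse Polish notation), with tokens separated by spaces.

8 1 2 2 - 1 2 + 5 * * * -

Post-order on an expression tree gives postfix notation: for each operator, emit left operand, right operand, then the operator.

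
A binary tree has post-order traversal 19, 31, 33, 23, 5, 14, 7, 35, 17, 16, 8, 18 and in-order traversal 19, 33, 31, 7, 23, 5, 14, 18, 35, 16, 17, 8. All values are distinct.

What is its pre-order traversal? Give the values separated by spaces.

18 7 33 19 31 14 5 23 8 16 35 17

The last element of post-order is the root; it splits in-order into left and right subtrees.
Root 18: left subtree has 7 nodes {19, 33, 31, 7, 23, 5, 14}, right has 4 {35, 16, 17, 8}.
  Root 7: left subtree has 3 nodes {19, 33, 31}, right has 3 {23, 5, 14}.
    Root 33: left subtree has 1 node {19}, right has 1 {31}.
    Root 14: left subtree has 2 nodes {23, 5}, right has 0 { }.
      Root 5: left subtree has 1 node {23}, right has 0 { }.
  Root 8: left subtree has 3 nodes {35, 16, 17}, right has 0 { }.
    Root 16: left subtree has 1 node {35}, right has 1 {17}.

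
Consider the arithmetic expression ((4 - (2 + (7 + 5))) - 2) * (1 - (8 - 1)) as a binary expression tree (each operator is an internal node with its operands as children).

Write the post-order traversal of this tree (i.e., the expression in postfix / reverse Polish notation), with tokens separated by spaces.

Post-order on an expression tree gives postfix notation: for each operator, emit left operand, right operand, then the operator.

4 2 7 5 + + - 2 - 1 8 1 - - *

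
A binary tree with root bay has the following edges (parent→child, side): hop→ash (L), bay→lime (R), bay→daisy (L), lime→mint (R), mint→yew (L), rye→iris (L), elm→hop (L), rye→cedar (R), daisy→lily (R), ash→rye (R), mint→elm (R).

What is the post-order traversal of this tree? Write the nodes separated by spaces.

Post-order visits the left subtree, then the right subtree, then the node.
At bay: go left to daisy.
  At daisy: no left child.
  At daisy: go right to lily.
    lily is a leaf — visit lily.
  Visit daisy.
At bay: go right to lime.
  At lime: no left child.
  At lime: go right to mint.
    At mint: go left to yew.
      yew is a leaf — visit yew.
    At mint: go right to elm.
      At elm: go left to hop.
        At hop: go left to ash.
          At ash: no left child.
          At ash: go right to rye.
            At rye: go left to iris.
              iris is a leaf — visit iris.
            At rye: go right to cedar.
              cedar is a leaf — visit cedar.
            Visit rye.
          Visit ash.
        At hop: no right child.
        Visit hop.
      At elm: no right child.
      Visit elm.
    Visit mint.
  Visit lime.
Visit bay.

lily daisy yew iris cedar rye ash hop elm mint lime bay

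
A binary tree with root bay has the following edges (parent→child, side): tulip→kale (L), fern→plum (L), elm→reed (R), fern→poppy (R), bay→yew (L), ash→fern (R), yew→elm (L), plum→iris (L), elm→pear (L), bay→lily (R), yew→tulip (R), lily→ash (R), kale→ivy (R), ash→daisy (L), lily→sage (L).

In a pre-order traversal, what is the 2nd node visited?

yew

Pre-order visits the node, then its left subtree, then its right subtree.
Visit bay.
At bay: go left to yew.
  Visit yew.
  At yew: go left to elm.
    Visit elm.
    At elm: go left to pear.
      pear is a leaf — visit pear.
    At elm: go right to reed.
      reed is a leaf — visit reed.
  At yew: go right to tulip.
    Visit tulip.
    At tulip: go left to kale.
      Visit kale.
      At kale: no left child.
      At kale: go right to ivy.
        ivy is a leaf — visit ivy.
    At tulip: no right child.
At bay: go right to lily.
  Visit lily.
  At lily: go left to sage.
    sage is a leaf — visit sage.
  At lily: go right to ash.
    Visit ash.
    At ash: go left to daisy.
      daisy is a leaf — visit daisy.
    At ash: go right to fern.
      Visit fern.
      At fern: go left to plum.
        Visit plum.
        At plum: go left to iris.
          iris is a leaf — visit iris.
        At plum: no right child.
      At fern: go right to poppy.
        poppy is a leaf — visit poppy.
Full pre-order sequence: bay, yew, elm, pear, reed, tulip, kale, ivy, lily, sage, ash, daisy, fern, plum, iris, poppy.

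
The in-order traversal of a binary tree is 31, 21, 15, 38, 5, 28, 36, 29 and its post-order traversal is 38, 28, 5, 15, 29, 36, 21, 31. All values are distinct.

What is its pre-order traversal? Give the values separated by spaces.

The last element of post-order is the root; it splits in-order into left and right subtrees.
Root 31: left subtree has 0 nodes { }, right has 7 {21, 15, 38, 5, 28, 36, 29}.
  Root 21: left subtree has 0 nodes { }, right has 6 {15, 38, 5, 28, 36, 29}.
    Root 36: left subtree has 4 nodes {15, 38, 5, 28}, right has 1 {29}.
      Root 15: left subtree has 0 nodes { }, right has 3 {38, 5, 28}.
        Root 5: left subtree has 1 node {38}, right has 1 {28}.

31 21 36 15 5 38 28 29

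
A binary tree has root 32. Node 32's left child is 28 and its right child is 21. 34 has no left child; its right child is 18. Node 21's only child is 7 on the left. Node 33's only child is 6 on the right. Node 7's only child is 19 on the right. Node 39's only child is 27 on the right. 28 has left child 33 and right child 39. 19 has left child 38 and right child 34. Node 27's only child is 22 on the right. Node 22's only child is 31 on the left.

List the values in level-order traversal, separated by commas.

32, 28, 21, 33, 39, 7, 6, 27, 19, 22, 38, 34, 31, 18

Level-order visits nodes level by level from the root, left to right within each level.
Level 0: 32
Level 1: 28, 21
Level 2: 33, 39, 7
Level 3: 6, 27, 19
Level 4: 22, 38, 34
Level 5: 31, 18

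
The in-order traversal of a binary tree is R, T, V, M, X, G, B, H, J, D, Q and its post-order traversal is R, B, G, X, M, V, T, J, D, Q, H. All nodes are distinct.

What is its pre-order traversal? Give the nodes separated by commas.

The last element of post-order is the root; it splits in-order into left and right subtrees.
Root H: left subtree has 7 nodes {R, T, V, M, X, G, B}, right has 3 {J, D, Q}.
  Root T: left subtree has 1 node {R}, right has 5 {V, M, X, G, B}.
    Root V: left subtree has 0 nodes { }, right has 4 {M, X, G, B}.
      Root M: left subtree has 0 nodes { }, right has 3 {X, G, B}.
        Root X: left subtree has 0 nodes { }, right has 2 {G, B}.
          Root G: left subtree has 0 nodes { }, right has 1 {B}.
  Root Q: left subtree has 2 nodes {J, D}, right has 0 { }.
    Root D: left subtree has 1 node {J}, right has 0 { }.

H, T, R, V, M, X, G, B, Q, D, J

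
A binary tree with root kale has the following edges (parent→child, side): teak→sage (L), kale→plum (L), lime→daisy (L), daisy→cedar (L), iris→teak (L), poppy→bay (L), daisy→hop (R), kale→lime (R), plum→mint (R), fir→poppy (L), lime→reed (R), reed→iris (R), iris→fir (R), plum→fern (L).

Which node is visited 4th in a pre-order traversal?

Pre-order visits the node, then its left subtree, then its right subtree.
Visit kale.
At kale: go left to plum.
  Visit plum.
  At plum: go left to fern.
    fern is a leaf — visit fern.
  At plum: go right to mint.
    mint is a leaf — visit mint.
At kale: go right to lime.
  Visit lime.
  At lime: go left to daisy.
    Visit daisy.
    At daisy: go left to cedar.
      cedar is a leaf — visit cedar.
    At daisy: go right to hop.
      hop is a leaf — visit hop.
  At lime: go right to reed.
    Visit reed.
    At reed: no left child.
    At reed: go right to iris.
      Visit iris.
      At iris: go left to teak.
        Visit teak.
        At teak: go left to sage.
          sage is a leaf — visit sage.
        At teak: no right child.
      At iris: go right to fir.
        Visit fir.
        At fir: go left to poppy.
          Visit poppy.
          At poppy: go left to bay.
            bay is a leaf — visit bay.
          At poppy: no right child.
        At fir: no right child.
Full pre-order sequence: kale, plum, fern, mint, lime, daisy, cedar, hop, reed, iris, teak, sage, fir, poppy, bay.

mint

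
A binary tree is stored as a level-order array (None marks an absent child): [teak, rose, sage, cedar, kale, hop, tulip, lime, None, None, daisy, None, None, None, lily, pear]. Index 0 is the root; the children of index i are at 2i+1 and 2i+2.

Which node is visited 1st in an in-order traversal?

In-order visits the left subtree, then the node, then the right subtree.
At teak: go left to rose.
  At rose: go left to cedar.
    At cedar: go left to lime.
      At lime: go left to pear.
        pear is a leaf — visit pear.
      Visit lime.
      At lime: no right child.
    Visit cedar.
    At cedar: no right child.
  Visit rose.
  At rose: go right to kale.
    At kale: no left child.
    Visit kale.
    At kale: go right to daisy.
      daisy is a leaf — visit daisy.
Visit teak.
At teak: go right to sage.
  At sage: go left to hop.
    hop is a leaf — visit hop.
  Visit sage.
  At sage: go right to tulip.
    At tulip: no left child.
    Visit tulip.
    At tulip: go right to lily.
      lily is a leaf — visit lily.
Full in-order sequence: pear, lime, cedar, rose, kale, daisy, teak, hop, sage, tulip, lily.

pear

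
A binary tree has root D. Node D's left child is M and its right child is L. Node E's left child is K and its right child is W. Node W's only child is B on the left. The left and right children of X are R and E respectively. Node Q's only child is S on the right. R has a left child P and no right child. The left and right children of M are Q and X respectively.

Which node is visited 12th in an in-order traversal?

L

In-order visits the left subtree, then the node, then the right subtree.
At D: go left to M.
  At M: go left to Q.
    At Q: no left child.
    Visit Q.
    At Q: go right to S.
      S is a leaf — visit S.
  Visit M.
  At M: go right to X.
    At X: go left to R.
      At R: go left to P.
        P is a leaf — visit P.
      Visit R.
      At R: no right child.
    Visit X.
    At X: go right to E.
      At E: go left to K.
        K is a leaf — visit K.
      Visit E.
      At E: go right to W.
        At W: go left to B.
          B is a leaf — visit B.
        Visit W.
        At W: no right child.
Visit D.
At D: go right to L.
  L is a leaf — visit L.
Full in-order sequence: Q, S, M, P, R, X, K, E, B, W, D, L.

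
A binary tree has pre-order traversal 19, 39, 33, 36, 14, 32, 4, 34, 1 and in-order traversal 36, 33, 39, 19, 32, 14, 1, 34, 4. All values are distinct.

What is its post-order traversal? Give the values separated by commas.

36, 33, 39, 32, 1, 34, 4, 14, 19

The first element of pre-order is the root; it splits in-order into left and right subtrees.
Root 19: left subtree has 3 nodes {36, 33, 39}, right has 5 {32, 14, 1, 34, 4}.
  Root 39: left subtree has 2 nodes {36, 33}, right has 0 { }.
    Root 33: left subtree has 1 node {36}, right has 0 { }.
  Root 14: left subtree has 1 node {32}, right has 3 {1, 34, 4}.
    Root 4: left subtree has 2 nodes {1, 34}, right has 0 { }.
      Root 34: left subtree has 1 node {1}, right has 0 { }.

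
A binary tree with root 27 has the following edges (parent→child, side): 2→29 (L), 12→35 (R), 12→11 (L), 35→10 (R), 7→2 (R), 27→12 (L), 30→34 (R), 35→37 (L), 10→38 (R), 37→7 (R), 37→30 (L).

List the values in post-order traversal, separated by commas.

Post-order visits the left subtree, then the right subtree, then the node.
At 27: go left to 12.
  At 12: go left to 11.
    11 is a leaf — visit 11.
  At 12: go right to 35.
    At 35: go left to 37.
      At 37: go left to 30.
        At 30: no left child.
        At 30: go right to 34.
          34 is a leaf — visit 34.
        Visit 30.
      At 37: go right to 7.
        At 7: no left child.
        At 7: go right to 2.
          At 2: go left to 29.
            29 is a leaf — visit 29.
          At 2: no right child.
          Visit 2.
        Visit 7.
      Visit 37.
    At 35: go right to 10.
      At 10: no left child.
      At 10: go right to 38.
        38 is a leaf — visit 38.
      Visit 10.
    Visit 35.
  Visit 12.
At 27: no right child.
Visit 27.

11, 34, 30, 29, 2, 7, 37, 38, 10, 35, 12, 27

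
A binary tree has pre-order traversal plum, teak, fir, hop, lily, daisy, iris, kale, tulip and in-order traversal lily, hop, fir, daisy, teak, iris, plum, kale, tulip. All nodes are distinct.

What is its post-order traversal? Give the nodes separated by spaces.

The first element of pre-order is the root; it splits in-order into left and right subtrees.
Root plum: left subtree has 6 nodes {lily, hop, fir, daisy, teak, iris}, right has 2 {kale, tulip}.
  Root teak: left subtree has 4 nodes {lily, hop, fir, daisy}, right has 1 {iris}.
    Root fir: left subtree has 2 nodes {lily, hop}, right has 1 {daisy}.
      Root hop: left subtree has 1 node {lily}, right has 0 { }.
  Root kale: left subtree has 0 nodes { }, right has 1 {tulip}.

lily hop daisy fir iris teak tulip kale plum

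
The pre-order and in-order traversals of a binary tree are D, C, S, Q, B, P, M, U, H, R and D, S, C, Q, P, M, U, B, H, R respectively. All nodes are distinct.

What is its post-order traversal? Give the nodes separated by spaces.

The first element of pre-order is the root; it splits in-order into left and right subtrees.
Root D: left subtree has 0 nodes { }, right has 9 {S, C, Q, P, M, U, B, H, R}.
  Root C: left subtree has 1 node {S}, right has 7 {Q, P, M, U, B, H, R}.
    Root Q: left subtree has 0 nodes { }, right has 6 {P, M, U, B, H, R}.
      Root B: left subtree has 3 nodes {P, M, U}, right has 2 {H, R}.
        Root P: left subtree has 0 nodes { }, right has 2 {M, U}.
          Root M: left subtree has 0 nodes { }, right has 1 {U}.
        Root H: left subtree has 0 nodes { }, right has 1 {R}.

S U M P R H B Q C D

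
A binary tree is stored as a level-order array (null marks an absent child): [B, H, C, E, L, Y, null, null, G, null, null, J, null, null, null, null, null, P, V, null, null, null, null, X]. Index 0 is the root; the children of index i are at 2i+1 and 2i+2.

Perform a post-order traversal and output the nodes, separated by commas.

Post-order visits the left subtree, then the right subtree, then the node.
At B: go left to H.
  At H: go left to E.
    At E: no left child.
    At E: go right to G.
      At G: go left to P.
        P is a leaf — visit P.
      At G: go right to V.
        V is a leaf — visit V.
      Visit G.
    Visit E.
  At H: go right to L.
    L is a leaf — visit L.
  Visit H.
At B: go right to C.
  At C: go left to Y.
    At Y: go left to J.
      At J: go left to X.
        X is a leaf — visit X.
      At J: no right child.
      Visit J.
    At Y: no right child.
    Visit Y.
  At C: no right child.
  Visit C.
Visit B.

P, V, G, E, L, H, X, J, Y, C, B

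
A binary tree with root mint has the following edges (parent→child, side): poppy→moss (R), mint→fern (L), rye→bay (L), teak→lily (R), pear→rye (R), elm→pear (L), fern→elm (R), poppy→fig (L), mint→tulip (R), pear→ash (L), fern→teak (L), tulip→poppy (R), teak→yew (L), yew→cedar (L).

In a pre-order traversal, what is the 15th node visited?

Pre-order visits the node, then its left subtree, then its right subtree.
Visit mint.
At mint: go left to fern.
  Visit fern.
  At fern: go left to teak.
    Visit teak.
    At teak: go left to yew.
      Visit yew.
      At yew: go left to cedar.
        cedar is a leaf — visit cedar.
      At yew: no right child.
    At teak: go right to lily.
      lily is a leaf — visit lily.
  At fern: go right to elm.
    Visit elm.
    At elm: go left to pear.
      Visit pear.
      At pear: go left to ash.
        ash is a leaf — visit ash.
      At pear: go right to rye.
        Visit rye.
        At rye: go left to bay.
          bay is a leaf — visit bay.
        At rye: no right child.
    At elm: no right child.
At mint: go right to tulip.
  Visit tulip.
  At tulip: no left child.
  At tulip: go right to poppy.
    Visit poppy.
    At poppy: go left to fig.
      fig is a leaf — visit fig.
    At poppy: go right to moss.
      moss is a leaf — visit moss.
Full pre-order sequence: mint, fern, teak, yew, cedar, lily, elm, pear, ash, rye, bay, tulip, poppy, fig, moss.

moss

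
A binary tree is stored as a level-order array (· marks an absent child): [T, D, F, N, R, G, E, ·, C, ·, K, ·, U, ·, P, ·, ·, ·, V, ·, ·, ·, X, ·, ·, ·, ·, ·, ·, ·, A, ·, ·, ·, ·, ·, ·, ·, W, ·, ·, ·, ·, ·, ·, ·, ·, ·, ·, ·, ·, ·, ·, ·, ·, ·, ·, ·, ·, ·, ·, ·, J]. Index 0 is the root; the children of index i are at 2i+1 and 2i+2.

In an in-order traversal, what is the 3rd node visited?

In-order visits the left subtree, then the node, then the right subtree.
At T: go left to D.
  At D: go left to N.
    At N: no left child.
    Visit N.
    At N: go right to C.
      At C: no left child.
      Visit C.
      At C: go right to V.
        At V: no left child.
        Visit V.
        At V: go right to W.
          W is a leaf — visit W.
  Visit D.
  At D: go right to R.
    At R: no left child.
    Visit R.
    At R: go right to K.
      At K: no left child.
      Visit K.
      At K: go right to X.
        X is a leaf — visit X.
Visit T.
At T: go right to F.
  At F: go left to G.
    At G: no left child.
    Visit G.
    At G: go right to U.
      U is a leaf — visit U.
  Visit F.
  At F: go right to E.
    At E: no left child.
    Visit E.
    At E: go right to P.
      At P: no left child.
      Visit P.
      At P: go right to A.
        At A: no left child.
        Visit A.
        At A: go right to J.
          J is a leaf — visit J.
Full in-order sequence: N, C, V, W, D, R, K, X, T, G, U, F, E, P, A, J.

V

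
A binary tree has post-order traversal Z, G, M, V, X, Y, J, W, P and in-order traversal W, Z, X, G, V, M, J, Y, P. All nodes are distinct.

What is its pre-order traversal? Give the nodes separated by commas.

P, W, J, X, Z, V, G, M, Y

The last element of post-order is the root; it splits in-order into left and right subtrees.
Root P: left subtree has 8 nodes {W, Z, X, G, V, M, J, Y}, right has 0 { }.
  Root W: left subtree has 0 nodes { }, right has 7 {Z, X, G, V, M, J, Y}.
    Root J: left subtree has 5 nodes {Z, X, G, V, M}, right has 1 {Y}.
      Root X: left subtree has 1 node {Z}, right has 3 {G, V, M}.
        Root V: left subtree has 1 node {G}, right has 1 {M}.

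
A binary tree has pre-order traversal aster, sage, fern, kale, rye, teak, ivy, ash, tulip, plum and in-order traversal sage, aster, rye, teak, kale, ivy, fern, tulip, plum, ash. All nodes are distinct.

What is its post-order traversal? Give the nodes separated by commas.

sage, teak, rye, ivy, kale, plum, tulip, ash, fern, aster

The first element of pre-order is the root; it splits in-order into left and right subtrees.
Root aster: left subtree has 1 node {sage}, right has 8 {rye, teak, kale, ivy, fern, tulip, plum, ash}.
  Root fern: left subtree has 4 nodes {rye, teak, kale, ivy}, right has 3 {tulip, plum, ash}.
    Root kale: left subtree has 2 nodes {rye, teak}, right has 1 {ivy}.
      Root rye: left subtree has 0 nodes { }, right has 1 {teak}.
    Root ash: left subtree has 2 nodes {tulip, plum}, right has 0 { }.
      Root tulip: left subtree has 0 nodes { }, right has 1 {plum}.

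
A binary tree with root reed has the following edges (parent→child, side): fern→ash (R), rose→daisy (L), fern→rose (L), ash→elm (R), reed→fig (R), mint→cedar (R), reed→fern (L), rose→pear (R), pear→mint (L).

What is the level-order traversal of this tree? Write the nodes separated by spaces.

Level-order visits nodes level by level from the root, left to right within each level.
Level 0: reed
Level 1: fern, fig
Level 2: rose, ash
Level 3: daisy, pear, elm
Level 4: mint
Level 5: cedar

reed fern fig rose ash daisy pear elm mint cedar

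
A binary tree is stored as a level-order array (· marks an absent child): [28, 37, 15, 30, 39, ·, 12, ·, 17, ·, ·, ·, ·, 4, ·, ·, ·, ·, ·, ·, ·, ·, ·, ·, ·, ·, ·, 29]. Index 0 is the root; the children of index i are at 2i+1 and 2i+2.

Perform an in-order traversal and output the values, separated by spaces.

In-order visits the left subtree, then the node, then the right subtree.
At 28: go left to 37.
  At 37: go left to 30.
    At 30: no left child.
    Visit 30.
    At 30: go right to 17.
      17 is a leaf — visit 17.
  Visit 37.
  At 37: go right to 39.
    39 is a leaf — visit 39.
Visit 28.
At 28: go right to 15.
  At 15: no left child.
  Visit 15.
  At 15: go right to 12.
    At 12: go left to 4.
      At 4: go left to 29.
        29 is a leaf — visit 29.
      Visit 4.
      At 4: no right child.
    Visit 12.
    At 12: no right child.

30 17 37 39 28 15 29 4 12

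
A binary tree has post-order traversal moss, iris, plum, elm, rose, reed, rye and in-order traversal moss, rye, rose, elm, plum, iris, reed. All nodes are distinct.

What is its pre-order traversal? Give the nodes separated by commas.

The last element of post-order is the root; it splits in-order into left and right subtrees.
Root rye: left subtree has 1 node {moss}, right has 5 {rose, elm, plum, iris, reed}.
  Root reed: left subtree has 4 nodes {rose, elm, plum, iris}, right has 0 { }.
    Root rose: left subtree has 0 nodes { }, right has 3 {elm, plum, iris}.
      Root elm: left subtree has 0 nodes { }, right has 2 {plum, iris}.
        Root plum: left subtree has 0 nodes { }, right has 1 {iris}.

rye, moss, reed, rose, elm, plum, iris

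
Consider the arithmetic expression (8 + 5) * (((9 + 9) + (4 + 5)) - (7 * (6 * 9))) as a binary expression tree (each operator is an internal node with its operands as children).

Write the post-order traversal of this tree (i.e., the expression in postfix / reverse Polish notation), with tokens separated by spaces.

Post-order on an expression tree gives postfix notation: for each operator, emit left operand, right operand, then the operator.

8 5 + 9 9 + 4 5 + + 7 6 9 * * - *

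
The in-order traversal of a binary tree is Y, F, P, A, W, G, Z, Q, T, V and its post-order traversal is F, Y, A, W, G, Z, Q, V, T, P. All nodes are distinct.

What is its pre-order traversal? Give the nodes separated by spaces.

The last element of post-order is the root; it splits in-order into left and right subtrees.
Root P: left subtree has 2 nodes {Y, F}, right has 7 {A, W, G, Z, Q, T, V}.
  Root Y: left subtree has 0 nodes { }, right has 1 {F}.
  Root T: left subtree has 5 nodes {A, W, G, Z, Q}, right has 1 {V}.
    Root Q: left subtree has 4 nodes {A, W, G, Z}, right has 0 { }.
      Root Z: left subtree has 3 nodes {A, W, G}, right has 0 { }.
        Root G: left subtree has 2 nodes {A, W}, right has 0 { }.
          Root W: left subtree has 1 node {A}, right has 0 { }.

P Y F T Q Z G W A V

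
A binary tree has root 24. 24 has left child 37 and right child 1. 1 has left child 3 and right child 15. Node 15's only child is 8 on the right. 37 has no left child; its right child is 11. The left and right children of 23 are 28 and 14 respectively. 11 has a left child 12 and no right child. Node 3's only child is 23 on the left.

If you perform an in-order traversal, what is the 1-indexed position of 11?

3

In-order visits the left subtree, then the node, then the right subtree.
At 24: go left to 37.
  At 37: no left child.
  Visit 37.
  At 37: go right to 11.
    At 11: go left to 12.
      12 is a leaf — visit 12.
    Visit 11.
    At 11: no right child.
Visit 24.
At 24: go right to 1.
  At 1: go left to 3.
    At 3: go left to 23.
      At 23: go left to 28.
        28 is a leaf — visit 28.
      Visit 23.
      At 23: go right to 14.
        14 is a leaf — visit 14.
    Visit 3.
    At 3: no right child.
  Visit 1.
  At 1: go right to 15.
    At 15: no left child.
    Visit 15.
    At 15: go right to 8.
      8 is a leaf — visit 8.
Full in-order sequence: 37, 12, 11, 24, 28, 23, 14, 3, 1, 15, 8.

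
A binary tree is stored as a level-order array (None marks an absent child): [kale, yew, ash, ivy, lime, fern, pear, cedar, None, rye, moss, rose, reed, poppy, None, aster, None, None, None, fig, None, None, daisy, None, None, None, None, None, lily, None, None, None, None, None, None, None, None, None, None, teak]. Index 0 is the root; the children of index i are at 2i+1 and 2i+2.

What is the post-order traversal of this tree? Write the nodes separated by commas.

aster, cedar, ivy, teak, fig, rye, daisy, moss, lime, yew, rose, reed, fern, lily, poppy, pear, ash, kale

Post-order visits the left subtree, then the right subtree, then the node.
At kale: go left to yew.
  At yew: go left to ivy.
    At ivy: go left to cedar.
      At cedar: go left to aster.
        aster is a leaf — visit aster.
      At cedar: no right child.
      Visit cedar.
    At ivy: no right child.
    Visit ivy.
  At yew: go right to lime.
    At lime: go left to rye.
      At rye: go left to fig.
        At fig: go left to teak.
          teak is a leaf — visit teak.
        At fig: no right child.
        Visit fig.
      At rye: no right child.
      Visit rye.
    At lime: go right to moss.
      At moss: no left child.
      At moss: go right to daisy.
        daisy is a leaf — visit daisy.
      Visit moss.
    Visit lime.
  Visit yew.
At kale: go right to ash.
  At ash: go left to fern.
    At fern: go left to rose.
      rose is a leaf — visit rose.
    At fern: go right to reed.
      reed is a leaf — visit reed.
    Visit fern.
  At ash: go right to pear.
    At pear: go left to poppy.
      At poppy: no left child.
      At poppy: go right to lily.
        lily is a leaf — visit lily.
      Visit poppy.
    At pear: no right child.
    Visit pear.
  Visit ash.
Visit kale.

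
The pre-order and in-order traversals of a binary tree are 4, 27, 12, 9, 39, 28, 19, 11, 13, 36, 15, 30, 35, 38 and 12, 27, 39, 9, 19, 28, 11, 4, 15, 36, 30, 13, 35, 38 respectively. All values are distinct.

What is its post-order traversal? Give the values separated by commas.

The first element of pre-order is the root; it splits in-order into left and right subtrees.
Root 4: left subtree has 7 nodes {12, 27, 39, 9, 19, 28, 11}, right has 6 {15, 36, 30, 13, 35, 38}.
  Root 27: left subtree has 1 node {12}, right has 5 {39, 9, 19, 28, 11}.
    Root 9: left subtree has 1 node {39}, right has 3 {19, 28, 11}.
      Root 28: left subtree has 1 node {19}, right has 1 {11}.
  Root 13: left subtree has 3 nodes {15, 36, 30}, right has 2 {35, 38}.
    Root 36: left subtree has 1 node {15}, right has 1 {30}.
    Root 35: left subtree has 0 nodes { }, right has 1 {38}.

12, 39, 19, 11, 28, 9, 27, 15, 30, 36, 38, 35, 13, 4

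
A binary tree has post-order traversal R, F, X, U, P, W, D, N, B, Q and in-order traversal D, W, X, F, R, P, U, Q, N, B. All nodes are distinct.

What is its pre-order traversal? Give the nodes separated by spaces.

Q D W P X F R U B N

The last element of post-order is the root; it splits in-order into left and right subtrees.
Root Q: left subtree has 7 nodes {D, W, X, F, R, P, U}, right has 2 {N, B}.
  Root D: left subtree has 0 nodes { }, right has 6 {W, X, F, R, P, U}.
    Root W: left subtree has 0 nodes { }, right has 5 {X, F, R, P, U}.
      Root P: left subtree has 3 nodes {X, F, R}, right has 1 {U}.
        Root X: left subtree has 0 nodes { }, right has 2 {F, R}.
          Root F: left subtree has 0 nodes { }, right has 1 {R}.
  Root B: left subtree has 1 node {N}, right has 0 { }.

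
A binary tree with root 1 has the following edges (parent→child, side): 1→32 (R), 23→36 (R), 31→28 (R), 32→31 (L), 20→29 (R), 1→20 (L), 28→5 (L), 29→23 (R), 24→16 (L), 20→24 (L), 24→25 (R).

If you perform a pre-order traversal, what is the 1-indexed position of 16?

4

Pre-order visits the node, then its left subtree, then its right subtree.
Visit 1.
At 1: go left to 20.
  Visit 20.
  At 20: go left to 24.
    Visit 24.
    At 24: go left to 16.
      16 is a leaf — visit 16.
    At 24: go right to 25.
      25 is a leaf — visit 25.
  At 20: go right to 29.
    Visit 29.
    At 29: no left child.
    At 29: go right to 23.
      Visit 23.
      At 23: no left child.
      At 23: go right to 36.
        36 is a leaf — visit 36.
At 1: go right to 32.
  Visit 32.
  At 32: go left to 31.
    Visit 31.
    At 31: no left child.
    At 31: go right to 28.
      Visit 28.
      At 28: go left to 5.
        5 is a leaf — visit 5.
      At 28: no right child.
  At 32: no right child.
Full pre-order sequence: 1, 20, 24, 16, 25, 29, 23, 36, 32, 31, 28, 5.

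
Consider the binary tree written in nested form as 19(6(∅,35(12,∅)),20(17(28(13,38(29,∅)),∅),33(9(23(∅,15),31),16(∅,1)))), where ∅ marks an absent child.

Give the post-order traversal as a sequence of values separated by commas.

12, 35, 6, 13, 29, 38, 28, 17, 15, 23, 31, 9, 1, 16, 33, 20, 19

Post-order visits the left subtree, then the right subtree, then the node.
At 19: go left to 6.
  At 6: no left child.
  At 6: go right to 35.
    At 35: go left to 12.
      12 is a leaf — visit 12.
    At 35: no right child.
    Visit 35.
  Visit 6.
At 19: go right to 20.
  At 20: go left to 17.
    At 17: go left to 28.
      At 28: go left to 13.
        13 is a leaf — visit 13.
      At 28: go right to 38.
        At 38: go left to 29.
          29 is a leaf — visit 29.
        At 38: no right child.
        Visit 38.
      Visit 28.
    At 17: no right child.
    Visit 17.
  At 20: go right to 33.
    At 33: go left to 9.
      At 9: go left to 23.
        At 23: no left child.
        At 23: go right to 15.
          15 is a leaf — visit 15.
        Visit 23.
      At 9: go right to 31.
        31 is a leaf — visit 31.
      Visit 9.
    At 33: go right to 16.
      At 16: no left child.
      At 16: go right to 1.
        1 is a leaf — visit 1.
      Visit 16.
    Visit 33.
  Visit 20.
Visit 19.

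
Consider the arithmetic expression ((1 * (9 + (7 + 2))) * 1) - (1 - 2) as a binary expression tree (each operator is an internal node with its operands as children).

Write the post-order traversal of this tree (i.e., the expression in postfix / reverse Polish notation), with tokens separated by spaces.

1 9 7 2 + + * 1 * 1 2 - -

Post-order on an expression tree gives postfix notation: for each operator, emit left operand, right operand, then the operator.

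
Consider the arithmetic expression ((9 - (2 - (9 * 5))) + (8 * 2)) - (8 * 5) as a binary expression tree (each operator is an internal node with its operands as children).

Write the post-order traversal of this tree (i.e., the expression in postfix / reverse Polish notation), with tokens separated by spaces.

9 2 9 5 * - - 8 2 * + 8 5 * -

Post-order on an expression tree gives postfix notation: for each operator, emit left operand, right operand, then the operator.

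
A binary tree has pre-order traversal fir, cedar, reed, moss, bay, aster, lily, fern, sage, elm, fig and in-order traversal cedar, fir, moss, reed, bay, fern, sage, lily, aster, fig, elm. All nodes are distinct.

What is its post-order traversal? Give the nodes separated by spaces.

cedar moss sage fern lily fig elm aster bay reed fir

The first element of pre-order is the root; it splits in-order into left and right subtrees.
Root fir: left subtree has 1 node {cedar}, right has 9 {moss, reed, bay, fern, sage, lily, aster, fig, elm}.
  Root reed: left subtree has 1 node {moss}, right has 7 {bay, fern, sage, lily, aster, fig, elm}.
    Root bay: left subtree has 0 nodes { }, right has 6 {fern, sage, lily, aster, fig, elm}.
      Root aster: left subtree has 3 nodes {fern, sage, lily}, right has 2 {fig, elm}.
        Root lily: left subtree has 2 nodes {fern, sage}, right has 0 { }.
          Root fern: left subtree has 0 nodes { }, right has 1 {sage}.
        Root elm: left subtree has 1 node {fig}, right has 0 { }.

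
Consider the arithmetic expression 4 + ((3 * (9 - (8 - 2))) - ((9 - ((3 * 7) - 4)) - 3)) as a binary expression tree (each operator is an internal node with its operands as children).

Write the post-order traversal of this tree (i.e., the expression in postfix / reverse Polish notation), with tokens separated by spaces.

Post-order on an expression tree gives postfix notation: for each operator, emit left operand, right operand, then the operator.

4 3 9 8 2 - - * 9 3 7 * 4 - - 3 - - +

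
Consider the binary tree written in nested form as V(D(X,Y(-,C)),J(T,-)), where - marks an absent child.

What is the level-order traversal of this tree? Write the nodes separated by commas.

Level-order visits nodes level by level from the root, left to right within each level.
Level 0: V
Level 1: D, J
Level 2: X, Y, T
Level 3: C

V, D, J, X, Y, T, C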